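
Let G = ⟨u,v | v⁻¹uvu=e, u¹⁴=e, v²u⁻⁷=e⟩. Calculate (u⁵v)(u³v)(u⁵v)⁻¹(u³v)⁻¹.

[(u⁵v), (u³v)] = (u⁵v)·(u³v)·(u⁵v)⁻¹·(u³v)⁻¹.
  (u⁵v) · (u³v) = u⁹
  (u⁹) · (u⁵v⁻¹) = v⁻¹
  (v⁻¹) · (u³v⁻¹) = u⁴

Answer: u⁴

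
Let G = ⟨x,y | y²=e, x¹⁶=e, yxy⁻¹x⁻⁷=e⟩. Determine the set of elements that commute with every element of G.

An element z ∈ Z(G) iff z commutes with every generator.
For example x⁸ is central: (x⁸)·x = x⁹ = x·(x⁸); (x⁸)·y = x⁸y = y·(x⁸).
Whereas x ∉ Z(G) since x·y = xy ≠ x⁷y = y·x.
Checking each of the 32 elements this way gives Z(G) = {e, x⁸}, of order 2.

Answer: {e, x⁸}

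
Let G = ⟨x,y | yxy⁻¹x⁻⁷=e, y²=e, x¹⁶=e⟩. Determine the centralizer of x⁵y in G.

⟨x⁵y⟩ ⊆ C_G(x⁵y) since powers of x⁵y commute with x⁵y; so |C_G(x⁵y)| ≥ |⟨x⁵y⟩| = 4.
By orbit–stabilizer, |C_G(x⁵y)| = |G| / |conj. class of x⁵y| = 32 / 8 = 4.
The 4 elements commuting with x⁵y are {e, x⁸, x⁵y, x¹³y}.

Answer: {e, x⁸, x⁵y, x¹³y}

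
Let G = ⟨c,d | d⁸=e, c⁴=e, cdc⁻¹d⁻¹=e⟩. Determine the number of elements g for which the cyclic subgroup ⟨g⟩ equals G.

⟨g⟩ = G would require ord(g) = |G| = 32, but the maximum element order in G is 8 < 32. So G is not cyclic and no single element generates it: the count is 0.

Answer: 0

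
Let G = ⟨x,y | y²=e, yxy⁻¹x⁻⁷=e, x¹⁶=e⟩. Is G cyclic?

Every cyclic group is abelian. But x·y = xy while y·x = x⁷y, so x·y ≠ y·x and G is not abelian. Hence G is not cyclic.

Answer: No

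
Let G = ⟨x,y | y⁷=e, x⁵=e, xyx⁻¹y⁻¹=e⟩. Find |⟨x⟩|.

|⟨x⟩| equals the order of x. Compute successive powers until reaching e:
  x¹ = x, x² = x², x³ = x³, x⁴ = x⁴, x⁵ = e.
The smallest positive k with xᵏ = e is 5, so |⟨x⟩| = 5.

Answer: 5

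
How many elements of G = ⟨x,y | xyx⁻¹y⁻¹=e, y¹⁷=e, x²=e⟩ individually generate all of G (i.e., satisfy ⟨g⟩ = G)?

G is cyclic of order 34. An element generates G iff its order is 34, and a cyclic group of order 34 has exactly φ(34) = 16 such elements.

Answer: 16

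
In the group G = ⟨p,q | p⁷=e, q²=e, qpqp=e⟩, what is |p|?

Compute successive powers until reaching e:
  p¹ = p, p² = p², p³ = p³, p⁴ = p⁴, p⁵ = p⁵, p⁶ = p⁶, p⁷ = e.
The smallest positive k with pᵏ = e is 7.

Answer: 7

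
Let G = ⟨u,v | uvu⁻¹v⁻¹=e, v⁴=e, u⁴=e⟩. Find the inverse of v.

The order of v is 4 (smallest k with vᵏ = e), so v⁻¹ = v³ = v³.
Check: v · (v³) → v · v³ = e, giving e as required.

Answer: v³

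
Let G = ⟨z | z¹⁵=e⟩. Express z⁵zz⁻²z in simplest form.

Multiply left to right, reducing at each step:
  (z⁵) · z = z⁶
  (z⁶) · z⁻² = z⁴
  (z⁴) · z = z⁵

Answer: z⁵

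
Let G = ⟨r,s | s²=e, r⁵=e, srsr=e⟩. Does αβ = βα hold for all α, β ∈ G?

r·s = rs but s·r = r⁴s, so r·s ≠ s·r and G is not abelian.

Answer: No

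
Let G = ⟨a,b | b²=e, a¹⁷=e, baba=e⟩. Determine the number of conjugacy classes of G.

The conjugacy classes (representative and size) are:
  [e] (size 1), [a¹⁶] (size 2), [a²] (size 2), [a³] (size 2), [a¹³] (size 2), [a¹²] (size 2), [a⁶] (size 2), [a¹⁰] (size 2), [a⁹] (size 2), [a⁷b] (size 17).
Class equation: 1 + 2 + 2 + 2 + 2 + 2 + 2 + 2 + 2 + 17 = 34 = |G|. So G has 10 conjugacy classes.

Answer: 10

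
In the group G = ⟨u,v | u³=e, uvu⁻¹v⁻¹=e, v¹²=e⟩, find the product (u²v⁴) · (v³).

Compute (u²v⁴) · (v³) by multiplying left to right and reducing via the relations at each step:
  (u²v⁴) · v³ = u²v⁷

Answer: u²v⁷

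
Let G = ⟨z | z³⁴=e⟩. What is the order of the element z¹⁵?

Compute successive powers until reaching e:
  (z¹⁵)¹ = z¹⁵, (z¹⁵)² = z³⁰, (z¹⁵)³ = z¹¹, (z¹⁵)⁴ = z²⁶, (z¹⁵)⁵ = z⁷, (z¹⁵)⁶ = z²², (z¹⁵)⁷ = z³, (z¹⁵)⁸ = z¹⁸, (z¹⁵)⁹ = z³³, (z¹⁵)¹⁰ = z¹⁴, (z¹⁵)¹¹ = z²⁹, (z¹⁵)¹² = z¹⁰, (z¹⁵)¹³ = z²⁵, (z¹⁵)¹⁴ = z⁶, (z¹⁵)¹⁵ = z²¹, (z¹⁵)¹⁶ = z², (z¹⁵)¹⁷ = z¹⁷, (z¹⁵)¹⁸ = z³², (z¹⁵)¹⁹ = z¹³, (z¹⁵)²⁰ = z²⁸, (z¹⁵)²¹ = z⁹, (z¹⁵)²² = z²⁴, (z¹⁵)²³ = z⁵, (z¹⁵)²⁴ = z²⁰, (z¹⁵)²⁵ = z, (z¹⁵)²⁶ = z¹⁶, (z¹⁵)²⁷ = z³¹, (z¹⁵)²⁸ = z¹², (z¹⁵)²⁹ = z²⁷, (z¹⁵)³⁰ = z⁸, (z¹⁵)³¹ = z²³, (z¹⁵)³² = z⁴, (z¹⁵)³³ = z¹⁹, (z¹⁵)³⁴ = e.
The smallest positive k with (z¹⁵)ᵏ = e is 34.

Answer: 34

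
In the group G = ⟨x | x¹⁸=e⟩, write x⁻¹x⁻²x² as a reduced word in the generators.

Multiply left to right, reducing at each step:
  (x¹⁷) · x⁻² = x¹⁵
  (x¹⁵) · x² = x¹⁷

Answer: x¹⁷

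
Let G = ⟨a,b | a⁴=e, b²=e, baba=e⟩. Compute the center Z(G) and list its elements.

An element z ∈ Z(G) iff z commutes with every generator.
For example a² is central: (a²)·a = a³ = a·(a²); (a²)·b = a²b = b·(a²).
Whereas a ∉ Z(G) since a·b = ab ≠ a³b = b·a.
Checking each of the 8 elements this way gives Z(G) = {e, a²}, of order 2.

Answer: {e, a²}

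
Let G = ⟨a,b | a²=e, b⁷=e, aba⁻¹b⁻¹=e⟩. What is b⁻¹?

The order of b is 7 (smallest k with bᵏ = e), so b⁻¹ = b⁶ = b⁶.
Check: b · (b⁶) → b · b⁶ = e, giving e as required.

Answer: b⁶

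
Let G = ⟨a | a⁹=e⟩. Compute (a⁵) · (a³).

Compute (a⁵) · (a³) by multiplying left to right and reducing via the relations at each step:
  (a⁵) · a³ = a⁸

Answer: a⁸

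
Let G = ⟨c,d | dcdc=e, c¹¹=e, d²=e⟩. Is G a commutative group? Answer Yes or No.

c·d = cd but d·c = c¹⁰d, so c·d ≠ d·c and G is not abelian.

Answer: No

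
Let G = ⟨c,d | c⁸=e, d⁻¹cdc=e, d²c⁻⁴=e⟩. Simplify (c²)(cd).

Compute (c²) · (cd) by multiplying left to right and reducing via the relations at each step:
  (c²) · c = c³
  (c³) · d = c³d

Answer: c³d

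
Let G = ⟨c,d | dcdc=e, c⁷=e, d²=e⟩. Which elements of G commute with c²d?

⟨c²d⟩ ⊆ C_G(c²d) since powers of c²d commute with c²d; so |C_G(c²d)| ≥ |⟨c²d⟩| = 2.
By orbit–stabilizer, |C_G(c²d)| = |G| / |conj. class of c²d| = 14 / 7 = 2.
The 2 elements commuting with c²d are {e, c²d}.

Answer: {e, c²d}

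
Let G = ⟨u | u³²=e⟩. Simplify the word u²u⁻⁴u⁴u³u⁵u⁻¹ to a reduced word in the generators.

Multiply left to right, reducing at each step:
  (u²) · u⁻⁴ = u³⁰
  (u³⁰) · u⁴ = u²
  (u²) · u³ = u⁵
  (u⁵) · u⁵ = u¹⁰
  (u¹⁰) · u⁻¹ = u⁹

Answer: u⁹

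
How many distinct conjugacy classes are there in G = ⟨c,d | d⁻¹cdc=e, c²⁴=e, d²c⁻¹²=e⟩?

The conjugacy classes (representative and size) are:
  [e] (size 1), [c] (size 2), [c²] (size 2), [c³] (size 2), [c⁴] (size 2), [c⁵] (size 2), [c¹⁸] (size 2), [c⁷] (size 2), [c¹⁶] (size 2), [c¹⁵] (size 2), [c¹⁴] (size 2), [c¹³] (size 2), [c¹²] (size 1), [c⁶d] (size 12), [c⁵d⁻¹] (size 12).
Class equation: 1 + 2 + 2 + 2 + 2 + 2 + 2 + 2 + 2 + 2 + 2 + 2 + 1 + 12 + 12 = 48 = |G|. So G has 15 conjugacy classes.

Answer: 15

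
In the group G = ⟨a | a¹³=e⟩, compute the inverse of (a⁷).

The order of (a⁷) is 13 (smallest k with (a⁷)ᵏ = e), so (a⁷)⁻¹ = (a⁷)¹² = a⁶.
Check: (a⁷) · (a⁶) → (a⁷) · a⁶ = e, giving e as required.

Answer: a⁶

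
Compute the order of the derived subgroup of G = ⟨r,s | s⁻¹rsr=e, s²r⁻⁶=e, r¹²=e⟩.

G' = [G, G] is generated by all commutators. The generator-pair commutators are: [r, s] = r².
The subgroup they normally generate is {e, r², r⁴, r⁶, r⁸, r¹⁰}, of order 6.
Check: |G/G'| = 24/6 = 4 is the order of the abelianisation.

Answer: 6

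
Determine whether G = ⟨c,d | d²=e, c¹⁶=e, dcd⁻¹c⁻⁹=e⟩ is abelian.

c·d = cd but d·c = c⁹d, so c·d ≠ d·c and G is not abelian.

Answer: No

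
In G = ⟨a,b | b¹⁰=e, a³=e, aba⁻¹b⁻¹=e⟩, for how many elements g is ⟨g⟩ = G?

G is cyclic of order 30. An element generates G iff its order is 30, and a cyclic group of order 30 has exactly φ(30) = 8 such elements.

Answer: 8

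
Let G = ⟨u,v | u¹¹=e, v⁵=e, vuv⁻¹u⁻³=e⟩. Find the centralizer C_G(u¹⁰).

⟨u¹⁰⟩ ⊆ C_G(u¹⁰) since powers of u¹⁰ commute with u¹⁰; so |C_G(u¹⁰)| ≥ |⟨u¹⁰⟩| = 11.
By orbit–stabilizer, |C_G(u¹⁰)| = |G| / |conj. class of u¹⁰| = 55 / 5 = 11.
The 11 elements commuting with u¹⁰ are {e, u, u², u³, u⁴, u⁵, u⁶, u⁷, u⁸, u⁹, u¹⁰}.

Answer: {e, u, u², u³, u⁴, u⁵, u⁶, u⁷, u⁸, u⁹, u¹⁰}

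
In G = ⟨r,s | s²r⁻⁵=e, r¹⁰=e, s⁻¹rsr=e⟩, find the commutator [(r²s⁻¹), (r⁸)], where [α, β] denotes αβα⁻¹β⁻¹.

[(r²s⁻¹), (r⁸)] = (r²s⁻¹)·(r⁸)·(r²s⁻¹)⁻¹·(r⁸)⁻¹.
  (r²s⁻¹) · (r⁸) = r⁴s⁻¹
  (r⁴s⁻¹) · (r²s) = r²
  (r²) · (r²) = r⁴

Answer: r⁴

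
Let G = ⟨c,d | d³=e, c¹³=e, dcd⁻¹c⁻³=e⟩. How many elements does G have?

Enumerate words in the generators, reducing via the relations: the distinct elements are
  {c, d, e, cd, c², c³, c⁴, c⁵, c⁶, c⁷, c⁸, c⁹, d², cd², c²d, c³d, c¹², c¹¹, c¹⁰, c⁴d, c⁵d, c⁶d, c⁷d, c⁸d, c⁹d, c²d², c³d², c¹²d, c¹¹d, c¹⁰d, c⁴d², c⁵d², c⁶d², c⁷d², c⁸d², c⁹d², c¹²d², c¹¹d², c¹⁰d²}.
No further products give new elements, so |G| = 39.

Answer: 39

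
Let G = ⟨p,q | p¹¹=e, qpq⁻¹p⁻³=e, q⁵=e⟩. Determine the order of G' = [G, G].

G' = [G, G] is generated by all commutators. The generator-pair commutators are: [p, q] = p⁹.
The subgroup they normally generate is {e, p, p², p³, p⁴, p⁵, p⁶, p⁷, p⁸, p⁹, p¹⁰}, of order 11.
Check: |G/G'| = 55/11 = 5 is the order of the abelianisation.

Answer: 11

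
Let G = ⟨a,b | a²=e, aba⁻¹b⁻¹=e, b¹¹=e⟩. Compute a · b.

Compute a · b by multiplying left to right and reducing via the relations at each step:
  a · b = ab

Answer: ab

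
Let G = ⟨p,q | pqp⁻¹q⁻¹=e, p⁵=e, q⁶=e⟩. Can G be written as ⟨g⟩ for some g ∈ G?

|G| = 30. The element pq has order 30 (its powers give 30 distinct elements), so ⟨pq⟩ = G and G is cyclic.

Answer: Yes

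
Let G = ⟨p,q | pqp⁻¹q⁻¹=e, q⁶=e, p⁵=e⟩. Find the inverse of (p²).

The order of (p²) is 5 (smallest k with (p²)ᵏ = e), so (p²)⁻¹ = (p²)⁴ = p³.
Check: (p²) · (p³) → (p²) · p³ = e, giving e as required.

Answer: p³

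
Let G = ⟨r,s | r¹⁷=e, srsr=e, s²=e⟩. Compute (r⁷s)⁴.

Compute successive powers of (r⁷s), reducing at each step:
  (r⁷s)²: (r⁷s) · r⁷ = s;   s · s = e
  (r⁷s)³: e · r⁷ = r⁷;   (r⁷) · s = r⁷s
  (r⁷s)⁴: (r⁷s) · r⁷ = s;   s · s = e

Answer: e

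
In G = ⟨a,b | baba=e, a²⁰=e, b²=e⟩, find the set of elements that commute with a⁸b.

⟨a⁸b⟩ ⊆ C_G(a⁸b) since powers of a⁸b commute with a⁸b; so |C_G(a⁸b)| ≥ |⟨a⁸b⟩| = 2.
By orbit–stabilizer, |C_G(a⁸b)| = |G| / |conj. class of a⁸b| = 40 / 10 = 4.
The 4 elements commuting with a⁸b are {e, a¹⁰, a⁸b, a¹⁸b}.

Answer: {e, a¹⁰, a⁸b, a¹⁸b}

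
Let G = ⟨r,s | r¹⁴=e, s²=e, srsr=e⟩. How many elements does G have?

Enumerate words in the generators, reducing via the relations: the distinct elements are
  {e, r, s, rs, r², r³, r⁴, r⁵, r⁶, r⁷, r⁸, r⁹, r²s, r³s, r¹², r¹³, r¹¹, r¹⁰, r⁴s, r⁵s, r⁶s, r⁷s, r⁸s, r⁹s, r¹²s, r¹³s, r¹¹s, r¹⁰s}.
No further products give new elements, so |G| = 28.

Answer: 28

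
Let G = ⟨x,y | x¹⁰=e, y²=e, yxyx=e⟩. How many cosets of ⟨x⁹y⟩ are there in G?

First find ord(x⁹y) by computing successive powers:
  (x⁹y)¹ = x⁹y, (x⁹y)² = e.
So |⟨x⁹y⟩| = ord(x⁹y) = 2. With |G| = 20, by Lagrange [G : ⟨x⁹y⟩] = 20/2 = 10.

Answer: 10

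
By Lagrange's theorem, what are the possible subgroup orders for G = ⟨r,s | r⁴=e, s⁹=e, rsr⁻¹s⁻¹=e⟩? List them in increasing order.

|G| = 36 = 2² · 3². By Lagrange's theorem the order of any subgroup divides 36; the divisors of 36 are 1, 2, 3, 4, 6, 9, 12, 18, 36.

Answer: 1, 2, 3, 4, 6, 9, 12, 18, 36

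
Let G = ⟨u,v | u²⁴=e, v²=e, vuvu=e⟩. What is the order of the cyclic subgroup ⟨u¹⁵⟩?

|⟨u¹⁵⟩| equals the order of u¹⁵. Compute successive powers until reaching e:
  (u¹⁵)¹ = u¹⁵, (u¹⁵)² = u⁶, (u¹⁵)³ = u²¹, (u¹⁵)⁴ = u¹², (u¹⁵)⁵ = u³, (u¹⁵)⁶ = u¹⁸, (u¹⁵)⁷ = u⁹, (u¹⁵)⁸ = e.
The smallest positive k with (u¹⁵)ᵏ = e is 8, so |⟨u¹⁵⟩| = 8.

Answer: 8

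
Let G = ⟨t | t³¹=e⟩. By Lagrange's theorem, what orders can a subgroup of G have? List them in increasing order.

|G| = 31 = 31. By Lagrange's theorem the order of any subgroup divides 31; the divisors of 31 are 1, 31.

Answer: 1, 31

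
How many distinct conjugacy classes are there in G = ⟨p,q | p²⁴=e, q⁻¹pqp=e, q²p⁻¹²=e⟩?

The conjugacy classes (representative and size) are:
  [e] (size 1), [p] (size 2), [p²] (size 2), [p³] (size 2), [p⁴] (size 2), [p⁵] (size 2), [p¹⁸] (size 2), [p⁷] (size 2), [p¹⁶] (size 2), [p¹⁵] (size 2), [p¹⁴] (size 2), [p¹³] (size 2), [p¹²] (size 1), [p⁶q] (size 12), [p⁵q⁻¹] (size 12).
Class equation: 1 + 2 + 2 + 2 + 2 + 2 + 2 + 2 + 2 + 2 + 2 + 2 + 1 + 12 + 12 = 48 = |G|. So G has 15 conjugacy classes.

Answer: 15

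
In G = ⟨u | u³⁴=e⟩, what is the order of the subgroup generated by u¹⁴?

|⟨u¹⁴⟩| equals the order of u¹⁴. Compute successive powers until reaching e:
  (u¹⁴)¹ = u¹⁴, (u¹⁴)² = u²⁸, (u¹⁴)³ = u⁸, (u¹⁴)⁴ = u²², (u¹⁴)⁵ = u², (u¹⁴)⁶ = u¹⁶, (u¹⁴)⁷ = u³⁰, (u¹⁴)⁸ = u¹⁰, (u¹⁴)⁹ = u²⁴, (u¹⁴)¹⁰ = u⁴, (u¹⁴)¹¹ = u¹⁸, (u¹⁴)¹² = u³², (u¹⁴)¹³ = u¹², (u¹⁴)¹⁴ = u²⁶, (u¹⁴)¹⁵ = u⁶, (u¹⁴)¹⁶ = u²⁰, (u¹⁴)¹⁷ = e.
The smallest positive k with (u¹⁴)ᵏ = e is 17, so |⟨u¹⁴⟩| = 17.

Answer: 17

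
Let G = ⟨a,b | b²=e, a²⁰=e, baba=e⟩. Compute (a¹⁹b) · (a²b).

Compute (a¹⁹b) · (a²b) by multiplying left to right and reducing via the relations at each step:
  (a¹⁹b) · a² = a¹⁷b
  (a¹⁷b) · b = a¹⁷

Answer: a¹⁷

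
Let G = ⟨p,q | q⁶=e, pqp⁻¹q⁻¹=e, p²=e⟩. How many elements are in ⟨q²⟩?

|⟨q²⟩| equals the order of q². Compute successive powers until reaching e:
  (q²)¹ = q², (q²)² = q⁴, (q²)³ = e.
The smallest positive k with (q²)ᵏ = e is 3, so |⟨q²⟩| = 3.

Answer: 3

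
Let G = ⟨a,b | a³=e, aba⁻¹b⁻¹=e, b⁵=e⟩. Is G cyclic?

|G| = 15. The element ab has order 15 (its powers give 15 distinct elements), so ⟨ab⟩ = G and G is cyclic.

Answer: Yes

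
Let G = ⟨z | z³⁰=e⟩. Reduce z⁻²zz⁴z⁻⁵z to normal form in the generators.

Multiply left to right, reducing at each step:
  (z²⁸) · z = z²⁹
  (z²⁹) · z⁴ = z³
  (z³) · z⁻⁵ = z²⁸
  (z²⁸) · z = z²⁹

Answer: z²⁹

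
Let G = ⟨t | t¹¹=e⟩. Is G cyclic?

|G| = 11. The element t has order 11 (its powers give 11 distinct elements), so ⟨t⟩ = G and G is cyclic.

Answer: Yes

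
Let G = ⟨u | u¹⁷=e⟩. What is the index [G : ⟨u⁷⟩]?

First find ord(u⁷) by computing successive powers:
  (u⁷)¹ = u⁷, (u⁷)² = u¹⁴, (u⁷)³ = u⁴, (u⁷)⁴ = u¹¹, (u⁷)⁵ = u, (u⁷)⁶ = u⁸, (u⁷)⁷ = u¹⁵, (u⁷)⁸ = u⁵, (u⁷)⁹ = u¹², (u⁷)¹⁰ = u², (u⁷)¹¹ = u⁹, (u⁷)¹² = u¹⁶, (u⁷)¹³ = u⁶, (u⁷)¹⁴ = u¹³, (u⁷)¹⁵ = u³, (u⁷)¹⁶ = u¹⁰, (u⁷)¹⁷ = e.
So |⟨u⁷⟩| = ord(u⁷) = 17. With |G| = 17, by Lagrange [G : ⟨u⁷⟩] = 17/17 = 1.

Answer: 1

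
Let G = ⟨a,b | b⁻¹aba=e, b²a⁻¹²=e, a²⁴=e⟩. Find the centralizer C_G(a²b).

⟨a²b⟩ ⊆ C_G(a²b) since powers of a²b commute with a²b; so |C_G(a²b)| ≥ |⟨a²b⟩| = 4.
By orbit–stabilizer, |C_G(a²b)| = |G| / |conj. class of a²b| = 48 / 12 = 4.
The 4 elements commuting with a²b are {e, a¹², a²b, a²b⁻¹}.

Answer: {e, a¹², a²b, a²b⁻¹}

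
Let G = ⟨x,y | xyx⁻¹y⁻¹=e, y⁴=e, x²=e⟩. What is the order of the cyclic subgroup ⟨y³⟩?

|⟨y³⟩| equals the order of y³. Compute successive powers until reaching e:
  (y³)¹ = y³, (y³)² = y², (y³)³ = y, (y³)⁴ = e.
The smallest positive k with (y³)ᵏ = e is 4, so |⟨y³⟩| = 4.

Answer: 4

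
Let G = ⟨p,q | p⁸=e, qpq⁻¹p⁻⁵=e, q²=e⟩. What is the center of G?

An element z ∈ Z(G) iff z commutes with every generator.
For example p² is central: (p²)·p = p³ = p·(p²); (p²)·q = p²q = q·(p²).
Whereas p ∉ Z(G) since p·q = pq ≠ p⁵q = q·p.
Checking each of the 16 elements this way gives Z(G) = {e, p², p⁴, p⁶}, of order 4.

Answer: {e, p², p⁴, p⁶}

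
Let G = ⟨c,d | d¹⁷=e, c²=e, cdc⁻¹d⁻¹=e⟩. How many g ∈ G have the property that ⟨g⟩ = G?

G is cyclic of order 34. An element generates G iff its order is 34, and a cyclic group of order 34 has exactly φ(34) = 16 such elements.

Answer: 16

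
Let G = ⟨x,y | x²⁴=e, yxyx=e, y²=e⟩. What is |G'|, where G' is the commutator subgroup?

G' = [G, G] is generated by all commutators. The generator-pair commutators are: [x, y] = x².
The subgroup they normally generate is {e, x², x⁴, x⁶, x⁸, x¹⁰, x¹², x¹⁴, x¹⁶, x¹⁸, x²⁰, x²²}, of order 12.
Check: |G/G'| = 48/12 = 4 is the order of the abelianisation.

Answer: 12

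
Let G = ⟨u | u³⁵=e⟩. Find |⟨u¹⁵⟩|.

|⟨u¹⁵⟩| equals the order of u¹⁵. Compute successive powers until reaching e:
  (u¹⁵)¹ = u¹⁵, (u¹⁵)² = u³⁰, (u¹⁵)³ = u¹⁰, (u¹⁵)⁴ = u²⁵, (u¹⁵)⁵ = u⁵, (u¹⁵)⁶ = u²⁰, (u¹⁵)⁷ = e.
The smallest positive k with (u¹⁵)ᵏ = e is 7, so |⟨u¹⁵⟩| = 7.

Answer: 7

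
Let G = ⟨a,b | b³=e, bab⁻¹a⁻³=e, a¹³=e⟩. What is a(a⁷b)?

Compute a · (a⁷b) by multiplying left to right and reducing via the relations at each step:
  a · a⁷ = a⁸
  (a⁸) · b = a⁸b

Answer: a⁸b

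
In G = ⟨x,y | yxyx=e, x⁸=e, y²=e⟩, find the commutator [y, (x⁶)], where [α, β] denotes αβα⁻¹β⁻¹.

[y, (x⁶)] = y·(x⁶)·y⁻¹·(x⁶)⁻¹.
  y · (x⁶) = x²y
  (x²y) · y = x²
  (x²) · (x²) = x⁴

Answer: x⁴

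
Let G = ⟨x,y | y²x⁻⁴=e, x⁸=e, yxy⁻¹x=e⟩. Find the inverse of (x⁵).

The order of (x⁵) is 8 (smallest k with (x⁵)ᵏ = e), so (x⁵)⁻¹ = (x⁵)⁷ = x³.
Check: (x⁵) · (x³) → (x⁵) · x³ = e, giving e as required.

Answer: x³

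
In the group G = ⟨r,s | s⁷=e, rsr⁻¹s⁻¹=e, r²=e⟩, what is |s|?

Compute successive powers until reaching e:
  s¹ = s, s² = s², s³ = s³, s⁴ = s⁴, s⁵ = s⁵, s⁶ = s⁶, s⁷ = e.
The smallest positive k with sᵏ = e is 7.

Answer: 7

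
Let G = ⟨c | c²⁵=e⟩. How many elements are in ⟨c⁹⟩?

|⟨c⁹⟩| equals the order of c⁹. Compute successive powers until reaching e:
  (c⁹)¹ = c⁹, (c⁹)² = c¹⁸, (c⁹)³ = c², (c⁹)⁴ = c¹¹, (c⁹)⁵ = c²⁰, (c⁹)⁶ = c⁴, (c⁹)⁷ = c¹³, (c⁹)⁸ = c²², (c⁹)⁹ = c⁶, (c⁹)¹⁰ = c¹⁵, (c⁹)¹¹ = c²⁴, (c⁹)¹² = c⁸, (c⁹)¹³ = c¹⁷, (c⁹)¹⁴ = c, (c⁹)¹⁵ = c¹⁰, (c⁹)¹⁶ = c¹⁹, (c⁹)¹⁷ = c³, (c⁹)¹⁸ = c¹², (c⁹)¹⁹ = c²¹, (c⁹)²⁰ = c⁵, (c⁹)²¹ = c¹⁴, (c⁹)²² = c²³, (c⁹)²³ = c⁷, (c⁹)²⁴ = c¹⁶, (c⁹)²⁵ = e.
The smallest positive k with (c⁹)ᵏ = e is 25, so |⟨c⁹⟩| = 25.

Answer: 25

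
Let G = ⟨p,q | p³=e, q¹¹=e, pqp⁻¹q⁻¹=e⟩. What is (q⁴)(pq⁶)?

Compute (q⁴) · (pq⁶) by multiplying left to right and reducing via the relations at each step:
  (q⁴) · p = pq⁴
  (pq⁴) · q⁶ = pq¹⁰

Answer: pq¹⁰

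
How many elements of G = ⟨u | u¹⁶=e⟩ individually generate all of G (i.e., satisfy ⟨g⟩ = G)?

G is cyclic of order 16. An element generates G iff its order is 16, and a cyclic group of order 16 has exactly φ(16) = 8 such elements.

Answer: 8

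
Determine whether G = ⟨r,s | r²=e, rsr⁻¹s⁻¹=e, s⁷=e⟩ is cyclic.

|G| = 14. The element rs has order 14 (its powers give 14 distinct elements), so ⟨rs⟩ = G and G is cyclic.

Answer: Yes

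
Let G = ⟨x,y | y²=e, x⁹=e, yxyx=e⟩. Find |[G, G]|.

G' = [G, G] is generated by all commutators. The generator-pair commutators are: [x, y] = x².
The subgroup they normally generate is {e, x, x², x³, x⁴, x⁵, x⁶, x⁷, x⁸}, of order 9.
Check: |G/G'| = 18/9 = 2 is the order of the abelianisation.

Answer: 9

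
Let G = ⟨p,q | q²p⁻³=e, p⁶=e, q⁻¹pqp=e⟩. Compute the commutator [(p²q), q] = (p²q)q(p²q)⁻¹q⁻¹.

[(p²q), q] = (p²q)·q·(p²q)⁻¹·q⁻¹.
  (p²q) · q = p⁵
  (p⁵) · (p²q⁻¹) = pq⁻¹
  (pq⁻¹) · (q⁻¹) = p⁴

Answer: p⁴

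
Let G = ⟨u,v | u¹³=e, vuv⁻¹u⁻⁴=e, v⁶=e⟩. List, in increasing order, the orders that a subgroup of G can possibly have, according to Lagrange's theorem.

|G| = 78 = 2 · 3 · 13. By Lagrange's theorem the order of any subgroup divides 78; the divisors of 78 are 1, 2, 3, 6, 13, 26, 39, 78.

Answer: 1, 2, 3, 6, 13, 26, 39, 78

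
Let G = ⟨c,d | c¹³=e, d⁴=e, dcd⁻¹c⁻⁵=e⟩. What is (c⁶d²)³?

Compute successive powers of (c⁶d²), reducing at each step:
  (c⁶d²)²: (c⁶d²) · c⁶ = d²;   (d²) · d² = e
  (c⁶d²)³: e · c⁶ = c⁶;   (c⁶) · d² = c⁶d²

Answer: c⁶d²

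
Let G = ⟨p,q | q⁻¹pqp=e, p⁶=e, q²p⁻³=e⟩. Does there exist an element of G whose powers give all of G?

Every cyclic group is abelian. But p·q = pq while q·p = p²q⁻¹, so p·q ≠ q·p and G is not abelian. Hence G is not cyclic.

Answer: No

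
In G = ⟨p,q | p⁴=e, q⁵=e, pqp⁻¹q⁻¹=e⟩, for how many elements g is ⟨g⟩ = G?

G is cyclic of order 20. An element generates G iff its order is 20, and a cyclic group of order 20 has exactly φ(20) = 8 such elements.

Answer: 8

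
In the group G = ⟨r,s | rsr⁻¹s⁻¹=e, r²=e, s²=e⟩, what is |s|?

Compute successive powers until reaching e:
  s¹ = s, s² = e.
The smallest positive k with sᵏ = e is 2.

Answer: 2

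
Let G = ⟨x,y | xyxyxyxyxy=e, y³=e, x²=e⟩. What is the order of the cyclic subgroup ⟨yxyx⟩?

|⟨yxyx⟩| equals the order of yxyx. Compute successive powers until reaching e:
  (yxyx)¹ = yxyx, (yxyx)² = xy², (yxyx)³ = yx, (yxyx)⁴ = xy²xy², (yxyx)⁵ = e.
The smallest positive k with (yxyx)ᵏ = e is 5, so |⟨yxyx⟩| = 5.

Answer: 5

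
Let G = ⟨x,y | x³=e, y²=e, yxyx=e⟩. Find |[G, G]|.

G' = [G, G] is generated by all commutators. The generator-pair commutators are: [x, y] = x².
The subgroup they normally generate is {e, x, x²}, of order 3.
Check: |G/G'| = 6/3 = 2 is the order of the abelianisation.

Answer: 3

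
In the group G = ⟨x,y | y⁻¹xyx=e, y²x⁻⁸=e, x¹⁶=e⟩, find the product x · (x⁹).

Compute x · (x⁹) by multiplying left to right and reducing via the relations at each step:
  x · x⁹ = x¹⁰

Answer: x¹⁰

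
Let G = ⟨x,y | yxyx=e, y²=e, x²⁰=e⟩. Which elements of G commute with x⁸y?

⟨x⁸y⟩ ⊆ C_G(x⁸y) since powers of x⁸y commute with x⁸y; so |C_G(x⁸y)| ≥ |⟨x⁸y⟩| = 2.
By orbit–stabilizer, |C_G(x⁸y)| = |G| / |conj. class of x⁸y| = 40 / 10 = 4.
The 4 elements commuting with x⁸y are {e, x¹⁰, x⁸y, x¹⁸y}.

Answer: {e, x¹⁰, x⁸y, x¹⁸y}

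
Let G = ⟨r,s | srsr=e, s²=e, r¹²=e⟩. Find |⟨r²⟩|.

|⟨r²⟩| equals the order of r². Compute successive powers until reaching e:
  (r²)¹ = r², (r²)² = r⁴, (r²)³ = r⁶, (r²)⁴ = r⁸, (r²)⁵ = r¹⁰, (r²)⁶ = e.
The smallest positive k with (r²)ᵏ = e is 6, so |⟨r²⟩| = 6.

Answer: 6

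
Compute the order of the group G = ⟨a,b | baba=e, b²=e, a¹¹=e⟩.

Enumerate words in the generators, reducing via the relations: the distinct elements are
  {a, b, e, ab, a², a³, a⁴, a⁵, a⁶, a⁷, a⁸, a⁹, a²b, a³b, a¹⁰, a⁴b, a⁵b, a⁶b, a⁷b, a⁸b, a⁹b, a¹⁰b}.
No further products give new elements, so |G| = 22.

Answer: 22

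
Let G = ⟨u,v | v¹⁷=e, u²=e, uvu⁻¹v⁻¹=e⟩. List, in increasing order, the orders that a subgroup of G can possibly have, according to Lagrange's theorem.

|G| = 34 = 2 · 17. By Lagrange's theorem the order of any subgroup divides 34; the divisors of 34 are 1, 2, 17, 34.

Answer: 1, 2, 17, 34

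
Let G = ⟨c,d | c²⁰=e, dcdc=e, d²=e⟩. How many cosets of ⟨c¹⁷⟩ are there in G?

First find ord(c¹⁷) by computing successive powers:
  (c¹⁷)¹ = c¹⁷, (c¹⁷)² = c¹⁴, (c¹⁷)³ = c¹¹, (c¹⁷)⁴ = c⁸, (c¹⁷)⁵ = c⁵, (c¹⁷)⁶ = c², (c¹⁷)⁷ = c¹⁹, (c¹⁷)⁸ = c¹⁶, (c¹⁷)⁹ = c¹³, (c¹⁷)¹⁰ = c¹⁰, (c¹⁷)¹¹ = c⁷, (c¹⁷)¹² = c⁴, (c¹⁷)¹³ = c, (c¹⁷)¹⁴ = c¹⁸, (c¹⁷)¹⁵ = c¹⁵, (c¹⁷)¹⁶ = c¹², (c¹⁷)¹⁷ = c⁹, (c¹⁷)¹⁸ = c⁶, (c¹⁷)¹⁹ = c³, (c¹⁷)²⁰ = e.
So |⟨c¹⁷⟩| = ord(c¹⁷) = 20. With |G| = 40, by Lagrange [G : ⟨c¹⁷⟩] = 40/20 = 2.

Answer: 2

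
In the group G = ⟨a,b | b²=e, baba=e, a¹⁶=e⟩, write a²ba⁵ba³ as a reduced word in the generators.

Multiply left to right, reducing at each step:
  (a²) · b = a²b
  (a²b) · a⁵ = a¹³b
  (a¹³b) · b = a¹³
  (a¹³) · a³ = e

Answer: e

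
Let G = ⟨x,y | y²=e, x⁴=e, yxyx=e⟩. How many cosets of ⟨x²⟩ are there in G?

First find ord(x²) by computing successive powers:
  (x²)¹ = x², (x²)² = e.
So |⟨x²⟩| = ord(x²) = 2. With |G| = 8, by Lagrange [G : ⟨x²⟩] = 8/2 = 4.

Answer: 4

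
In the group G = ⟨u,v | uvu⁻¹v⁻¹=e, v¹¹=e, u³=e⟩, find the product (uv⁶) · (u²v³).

Compute (uv⁶) · (u²v³) by multiplying left to right and reducing via the relations at each step:
  (uv⁶) · u² = v⁶
  (v⁶) · v³ = v⁹

Answer: v⁹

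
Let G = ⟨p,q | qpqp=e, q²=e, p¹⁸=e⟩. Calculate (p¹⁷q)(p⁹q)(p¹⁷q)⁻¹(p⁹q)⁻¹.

[(p¹⁷q), (p⁹q)] = (p¹⁷q)·(p⁹q)·(p¹⁷q)⁻¹·(p⁹q)⁻¹.
  (p¹⁷q) · (p⁹q) = p⁸
  (p⁸) · (p¹⁷q) = p⁷q
  (p⁷q) · (p⁹q) = p¹⁶

Answer: p¹⁶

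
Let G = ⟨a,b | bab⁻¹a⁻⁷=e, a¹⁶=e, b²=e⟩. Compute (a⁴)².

Compute successive powers of (a⁴), reducing at each step:
  (a⁴)²: (a⁴) · a⁴ = a⁸

Answer: a⁸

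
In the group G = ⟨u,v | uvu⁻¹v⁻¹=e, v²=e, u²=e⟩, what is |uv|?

Compute successive powers until reaching e:
  (uv)¹ = uv, (uv)² = e.
The smallest positive k with (uv)ᵏ = e is 2.

Answer: 2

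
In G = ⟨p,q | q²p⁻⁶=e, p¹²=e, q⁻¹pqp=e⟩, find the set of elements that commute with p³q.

⟨p³q⟩ ⊆ C_G(p³q) since powers of p³q commute with p³q; so |C_G(p³q)| ≥ |⟨p³q⟩| = 4.
By orbit–stabilizer, |C_G(p³q)| = |G| / |conj. class of p³q| = 24 / 6 = 4.
The 4 elements commuting with p³q are {e, p⁶, p³q, p³q⁻¹}.

Answer: {e, p⁶, p³q, p³q⁻¹}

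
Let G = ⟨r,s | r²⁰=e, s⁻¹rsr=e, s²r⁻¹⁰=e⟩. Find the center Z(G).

An element z ∈ Z(G) iff z commutes with every generator.
For example r¹⁰ is central: (r¹⁰)·r = r¹¹ = r·(r¹⁰); (r¹⁰)·s = s⁻¹ = s·(r¹⁰).
Whereas r ∉ Z(G) since r·s = rs ≠ r⁹s⁻¹ = s·r.
Checking each of the 40 elements this way gives Z(G) = {e, r¹⁰}, of order 2.

Answer: {e, r¹⁰}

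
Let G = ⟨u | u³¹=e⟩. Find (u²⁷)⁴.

Compute successive powers of (u²⁷), reducing at each step:
  (u²⁷)²: (u²⁷) · u²⁷ = u²³
  (u²⁷)³: (u²³) · u²⁷ = u¹⁹
  (u²⁷)⁴: (u¹⁹) · u²⁷ = u¹⁵

Answer: u¹⁵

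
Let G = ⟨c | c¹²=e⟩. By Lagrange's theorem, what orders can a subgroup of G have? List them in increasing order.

|G| = 12 = 2² · 3. By Lagrange's theorem the order of any subgroup divides 12; the divisors of 12 are 1, 2, 3, 4, 6, 12.

Answer: 1, 2, 3, 4, 6, 12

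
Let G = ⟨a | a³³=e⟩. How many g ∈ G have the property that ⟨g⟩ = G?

G is cyclic of order 33. An element generates G iff its order is 33, and a cyclic group of order 33 has exactly φ(33) = 20 such elements.

Answer: 20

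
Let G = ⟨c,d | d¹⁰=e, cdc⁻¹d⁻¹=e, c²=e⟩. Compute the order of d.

Compute successive powers until reaching e:
  d¹ = d, d² = d², d³ = d³, d⁴ = d⁴, d⁵ = d⁵, d⁶ = d⁶, d⁷ = d⁷, d⁸ = d⁸, d⁹ = d⁹, d¹⁰ = e.
The smallest positive k with dᵏ = e is 10.

Answer: 10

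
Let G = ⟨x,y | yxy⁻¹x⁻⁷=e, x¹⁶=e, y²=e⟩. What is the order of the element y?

Compute successive powers until reaching e:
  y¹ = y, y² = e.
The smallest positive k with yᵏ = e is 2.

Answer: 2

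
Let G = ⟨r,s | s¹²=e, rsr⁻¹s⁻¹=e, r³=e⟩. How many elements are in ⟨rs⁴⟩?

|⟨rs⁴⟩| equals the order of rs⁴. Compute successive powers until reaching e:
  (rs⁴)¹ = rs⁴, (rs⁴)² = r²s⁸, (rs⁴)³ = e.
The smallest positive k with (rs⁴)ᵏ = e is 3, so |⟨rs⁴⟩| = 3.

Answer: 3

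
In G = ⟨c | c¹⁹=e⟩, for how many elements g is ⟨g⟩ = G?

G is cyclic of order 19. An element generates G iff its order is 19, and a cyclic group of order 19 has exactly φ(19) = 18 such elements.

Answer: 18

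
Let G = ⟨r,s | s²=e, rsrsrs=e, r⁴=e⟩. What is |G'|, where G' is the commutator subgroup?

G' = [G, G] is generated by all commutators. The generator-pair commutators are: [r, s] = r²sr.
The subgroup they normally generate is {e, r², rs, sr³, r²sr, r³s, r²sr³, sr, rsr², sr²s, r²sr²s, r³sr²}, of order 12.
Check: |G/G'| = 24/12 = 2 is the order of the abelianisation.

Answer: 12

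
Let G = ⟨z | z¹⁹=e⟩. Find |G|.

G is generated by a single element, so G is cyclic. The relator gives z¹⁹ = e and no smaller power is forced to be e, so the 19 powers {e, z, z², z³, z⁴, z⁵, z⁶, z⁷, z⁸, z⁹, z¹², z¹³, z¹¹, z¹⁰, z¹⁴, z¹⁵, z¹⁶, z¹⁷, z¹⁸} are distinct. Hence |G| = 19.

Answer: 19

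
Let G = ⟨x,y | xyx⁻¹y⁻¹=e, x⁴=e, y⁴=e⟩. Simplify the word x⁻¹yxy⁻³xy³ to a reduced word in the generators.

Multiply left to right, reducing at each step:
  (x³) · y = x³y
  (x³y) · x = y
  y · y⁻³ = y²
  (y²) · x = xy²
  (xy²) · y³ = xy

Answer: xy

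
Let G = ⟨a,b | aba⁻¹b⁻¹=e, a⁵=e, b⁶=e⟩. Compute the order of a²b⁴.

Compute successive powers until reaching e:
  (a²b⁴)¹ = a²b⁴, (a²b⁴)² = a⁴b², (a²b⁴)³ = a, (a²b⁴)⁴ = a³b⁴, (a²b⁴)⁵ = b², (a²b⁴)⁶ = a², (a²b⁴)⁷ = a⁴b⁴, (a²b⁴)⁸ = ab², (a²b⁴)⁹ = a³, (a²b⁴)¹⁰ = b⁴, (a²b⁴)¹¹ = a²b², (a²b⁴)¹² = a⁴, (a²b⁴)¹³ = ab⁴, (a²b⁴)¹⁴ = a³b², (a²b⁴)¹⁵ = e.
The smallest positive k with (a²b⁴)ᵏ = e is 15.

Answer: 15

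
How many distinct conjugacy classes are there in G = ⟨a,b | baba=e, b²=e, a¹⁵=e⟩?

The conjugacy classes (representative and size) are:
  [e] (size 1), [a¹⁴] (size 2), [a²] (size 2), [a³] (size 2), [a⁴] (size 2), [a¹⁰] (size 2), [a⁹] (size 2), [a⁷] (size 2), [a¹³b] (size 15).
Class equation: 1 + 2 + 2 + 2 + 2 + 2 + 2 + 2 + 15 = 30 = |G|. So G has 9 conjugacy classes.

Answer: 9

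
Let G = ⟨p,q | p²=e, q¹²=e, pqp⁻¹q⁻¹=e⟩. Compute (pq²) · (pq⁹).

Compute (pq²) · (pq⁹) by multiplying left to right and reducing via the relations at each step:
  (pq²) · p = q²
  (q²) · q⁹ = q¹¹

Answer: q¹¹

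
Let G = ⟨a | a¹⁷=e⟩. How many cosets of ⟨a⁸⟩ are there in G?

First find ord(a⁸) by computing successive powers:
  (a⁸)¹ = a⁸, (a⁸)² = a¹⁶, (a⁸)³ = a⁷, (a⁸)⁴ = a¹⁵, (a⁸)⁵ = a⁶, (a⁸)⁶ = a¹⁴, (a⁸)⁷ = a⁵, (a⁸)⁸ = a¹³, (a⁸)⁹ = a⁴, (a⁸)¹⁰ = a¹², (a⁸)¹¹ = a³, (a⁸)¹² = a¹¹, (a⁸)¹³ = a², (a⁸)¹⁴ = a¹⁰, (a⁸)¹⁵ = a, (a⁸)¹⁶ = a⁹, (a⁸)¹⁷ = e.
So |⟨a⁸⟩| = ord(a⁸) = 17. With |G| = 17, by Lagrange [G : ⟨a⁸⟩] = 17/17 = 1.

Answer: 1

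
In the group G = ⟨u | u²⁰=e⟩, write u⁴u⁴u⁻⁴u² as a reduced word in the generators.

Multiply left to right, reducing at each step:
  (u⁴) · u⁴ = u⁸
  (u⁸) · u⁻⁴ = u⁴
  (u⁴) · u² = u⁶

Answer: u⁶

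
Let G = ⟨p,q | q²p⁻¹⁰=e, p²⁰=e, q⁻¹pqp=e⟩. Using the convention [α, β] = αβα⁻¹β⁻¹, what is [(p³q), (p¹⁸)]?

[(p³q), (p¹⁸)] = (p³q)·(p¹⁸)·(p³q)⁻¹·(p¹⁸)⁻¹.
  (p³q) · (p¹⁸) = p⁵q
  (p⁵q) · (p³q⁻¹) = p²
  (p²) · (p²) = p⁴

Answer: p⁴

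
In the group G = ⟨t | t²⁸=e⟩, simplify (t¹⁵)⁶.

Compute successive powers of (t¹⁵), reducing at each step:
  (t¹⁵)²: (t¹⁵) · t¹⁵ = t²
  (t¹⁵)³: (t²) · t¹⁵ = t¹⁷
  (t¹⁵)⁴: (t¹⁷) · t¹⁵ = t⁴
  (t¹⁵)⁵: (t⁴) · t¹⁵ = t¹⁹
  (t¹⁵)⁶: (t¹⁹) · t¹⁵ = t⁶

Answer: t⁶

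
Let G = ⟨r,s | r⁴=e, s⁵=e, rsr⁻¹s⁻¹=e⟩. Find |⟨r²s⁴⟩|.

|⟨r²s⁴⟩| equals the order of r²s⁴. Compute successive powers until reaching e:
  (r²s⁴)¹ = r²s⁴, (r²s⁴)² = s³, (r²s⁴)³ = r²s², (r²s⁴)⁴ = s, (r²s⁴)⁵ = r², (r²s⁴)⁶ = s⁴, (r²s⁴)⁷ = r²s³, (r²s⁴)⁸ = s², (r²s⁴)⁹ = r²s, (r²s⁴)¹⁰ = e.
The smallest positive k with (r²s⁴)ᵏ = e is 10, so |⟨r²s⁴⟩| = 10.

Answer: 10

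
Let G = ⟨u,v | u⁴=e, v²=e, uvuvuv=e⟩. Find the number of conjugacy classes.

The conjugacy classes (representative and size) are:
  [e] (size 1), [u³] (size 6), [u²vu²v] (size 3), [uvu³] (size 6), [vu³] (size 8).
Class equation: 1 + 6 + 3 + 6 + 8 = 24 = |G|. So G has 5 conjugacy classes.

Answer: 5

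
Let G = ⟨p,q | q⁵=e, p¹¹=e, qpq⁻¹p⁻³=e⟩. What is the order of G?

Enumerate words in the generators, reducing via the relations: the distinct elements are
  {e, p, q, pq, p², p³, p⁴, p⁵, p⁶, p⁷, p⁸, p⁹, q², q³, q⁴, pq², pq³, pq⁴, p²q, p³q, p¹⁰, p⁴q, p⁵q, p⁶q, p⁷q, p⁸q, p⁹q, p²q², p²q³, p²q⁴, p³q², p³q³, p³q⁴, p¹⁰q, p⁴q², p⁴q³, p⁴q⁴, p⁵q², p⁵q³, p⁵q⁴, p⁶q², p⁶q³, p⁶q⁴, p⁷q², p⁷q³, p⁷q⁴, p⁸q², p⁸q³, p⁸q⁴, p⁹q², p⁹q³, p⁹q⁴, p¹⁰q², p¹⁰q³, p¹⁰q⁴}.
No further products give new elements, so |G| = 55.

Answer: 55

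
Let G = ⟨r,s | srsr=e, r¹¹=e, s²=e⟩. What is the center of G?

An element z ∈ Z(G) iff z commutes with every generator.
For example e is central: e·r = r = r·e; e·s = s = s·e.
Whereas r ∉ Z(G) since r·s = rs ≠ r¹⁰s = s·r.
Checking each of the 22 elements this way gives Z(G) = {e}, of order 1.

Answer: {e}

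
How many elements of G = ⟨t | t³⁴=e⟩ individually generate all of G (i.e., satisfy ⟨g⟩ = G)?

G is cyclic of order 34. An element generates G iff its order is 34, and a cyclic group of order 34 has exactly φ(34) = 16 such elements.

Answer: 16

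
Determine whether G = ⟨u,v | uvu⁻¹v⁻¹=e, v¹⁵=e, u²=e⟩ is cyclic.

|G| = 30. The element uv has order 30 (its powers give 30 distinct elements), so ⟨uv⟩ = G and G is cyclic.

Answer: Yes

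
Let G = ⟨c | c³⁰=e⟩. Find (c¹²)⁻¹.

The order of (c¹²) is 5 (smallest k with (c¹²)ᵏ = e), so (c¹²)⁻¹ = (c¹²)⁴ = c¹⁸.
Check: (c¹²) · (c¹⁸) → (c¹²) · c¹⁸ = e, giving e as required.

Answer: c¹⁸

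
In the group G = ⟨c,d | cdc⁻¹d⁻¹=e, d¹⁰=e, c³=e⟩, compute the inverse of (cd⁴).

The order of (cd⁴) is 15 (smallest k with (cd⁴)ᵏ = e), so (cd⁴)⁻¹ = (cd⁴)¹⁴ = c²d⁶.
Check: (cd⁴) · (c²d⁶) → (cd⁴) · c² = d⁴;   (d⁴) · d⁶ = e, giving e as required.

Answer: c²d⁶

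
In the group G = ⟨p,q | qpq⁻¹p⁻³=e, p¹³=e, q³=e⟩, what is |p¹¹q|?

Compute successive powers until reaching e:
  (p¹¹q)¹ = p¹¹q, (p¹¹q)² = p⁵q², (p¹¹q)³ = e.
The smallest positive k with (p¹¹q)ᵏ = e is 3.

Answer: 3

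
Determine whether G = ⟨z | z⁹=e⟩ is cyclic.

|G| = 9. The element z has order 9 (its powers give 9 distinct elements), so ⟨z⟩ = G and G is cyclic.

Answer: Yes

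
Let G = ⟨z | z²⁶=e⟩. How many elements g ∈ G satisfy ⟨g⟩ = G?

G is cyclic of order 26. An element generates G iff its order is 26, and a cyclic group of order 26 has exactly φ(26) = 12 such elements.

Answer: 12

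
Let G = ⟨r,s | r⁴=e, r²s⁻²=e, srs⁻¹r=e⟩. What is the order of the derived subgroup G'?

G' = [G, G] is generated by all commutators. The generator-pair commutators are: [r, s] = r².
The subgroup they normally generate is {e, r²}, of order 2.
Check: |G/G'| = 8/2 = 4 is the order of the abelianisation.

Answer: 2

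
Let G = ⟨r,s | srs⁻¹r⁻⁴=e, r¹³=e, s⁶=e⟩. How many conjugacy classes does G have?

The conjugacy classes (representative and size) are:
  [e] (size 1), [r⁴] (size 6), [r¹¹] (size 6), [r⁷s] (size 13), [r⁸s²] (size 13), [r¹²s³] (size 13), [r⁵s⁴] (size 13), [r¹¹s⁵] (size 13).
Class equation: 1 + 6 + 6 + 13 + 13 + 13 + 13 + 13 = 78 = |G|. So G has 8 conjugacy classes.

Answer: 8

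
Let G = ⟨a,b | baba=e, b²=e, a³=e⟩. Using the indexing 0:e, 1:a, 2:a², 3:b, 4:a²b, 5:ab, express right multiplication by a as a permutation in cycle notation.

(0 1 2)(3 4 5)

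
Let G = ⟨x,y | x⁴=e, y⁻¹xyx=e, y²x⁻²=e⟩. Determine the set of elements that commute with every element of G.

An element z ∈ Z(G) iff z commutes with every generator.
For example x² is central: (x²)·x = x³ = x·(x²); (x²)·y = y⁻¹ = y·(x²).
Whereas x ∉ Z(G) since x·y = xy ≠ xy⁻¹ = y·x.
Checking each of the 8 elements this way gives Z(G) = {e, x²}, of order 2.

Answer: {e, x²}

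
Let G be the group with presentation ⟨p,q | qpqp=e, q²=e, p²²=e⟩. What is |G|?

Enumerate words in the generators, reducing via the relations: the distinct elements are
  {e, p, q, pq, p², p³, p⁴, p⁵, p⁶, p⁷, p⁸, p⁹, p²q, p²¹, p²⁰, p³q, p¹², p¹³, p¹¹, p¹⁰, p¹⁴, p¹⁵, p¹⁶, p¹⁷, p¹⁸, p¹⁹, p⁴q, p⁵q, p⁶q, p⁷q, p⁸q, p⁹q, p²¹q, p²⁰q, p¹²q, p¹³q, p¹¹q, p¹⁰q, p¹⁴q, p¹⁵q, p¹⁶q, p¹⁷q, p¹⁸q, p¹⁹q}.
No further products give new elements, so |G| = 44.

Answer: 44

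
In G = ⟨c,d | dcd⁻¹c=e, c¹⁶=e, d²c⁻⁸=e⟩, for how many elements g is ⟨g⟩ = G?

⟨g⟩ = G would require ord(g) = |G| = 32, but the maximum element order in G is 16 < 32. So G is not cyclic and no single element generates it: the count is 0.

Answer: 0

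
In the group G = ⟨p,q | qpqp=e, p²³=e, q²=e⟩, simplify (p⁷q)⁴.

Compute successive powers of (p⁷q), reducing at each step:
  (p⁷q)²: (p⁷q) · p⁷ = q;   q · q = e
  (p⁷q)³: e · p⁷ = p⁷;   (p⁷) · q = p⁷q
  (p⁷q)⁴: (p⁷q) · p⁷ = q;   q · q = e

Answer: e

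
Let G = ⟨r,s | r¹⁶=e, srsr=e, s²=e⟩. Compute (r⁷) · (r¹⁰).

Compute (r⁷) · (r¹⁰) by multiplying left to right and reducing via the relations at each step:
  (r⁷) · r¹⁰ = r

Answer: r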